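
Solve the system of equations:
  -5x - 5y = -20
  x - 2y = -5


Using Cramer's rule:
Determinant D = (-5)(-2) - (1)(-5) = 10 + 5 = 15
Dx = (-20)(-2) - (-5)(-5) = 40 - 25 = 15
Dy = (-5)(-5) - (1)(-20) = 25 + 20 = 45
x = Dx/D = 15/15 = 1
y = Dy/D = 45/15 = 3

x = 1, y = 3


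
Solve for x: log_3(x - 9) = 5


Convert to exponential form: x - 9 = 3^5 = 243
x = 243 + 9 = 252
Check: log_3(252 - 9) = log_3(243) = log_3(243) = 5 ✓

x = 252


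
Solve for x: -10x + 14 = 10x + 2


Starting with: -10x + 14 = 10x + 2
Move all x terms to left: (-10 - 10)x = 2 - 14
Simplify: -20x = -12
Divide both sides by -20: x = 3/5

x = 3/5


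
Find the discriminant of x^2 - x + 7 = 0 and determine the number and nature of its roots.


For ax^2 + bx + c = 0, discriminant D = b^2 - 4ac
Here a = 1, b = -1, c = 7
D = (-1)^2 - 4(1)(7) = 1 - 28 = -27

D = -27 < 0
The equation has no real roots (2 complex conjugate roots).

Discriminant = -27, no real roots (2 complex conjugate roots)


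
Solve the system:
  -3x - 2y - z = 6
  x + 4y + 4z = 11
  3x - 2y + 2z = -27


Using Cramer's rule. Expand each determinant along the first row.
D  = (-3)*[4*2 - 4*(-2)] - (-2)*[1*2 - 4*3] + (-1)*[1*(-2) - 4*3]
  = (-3)*(16) - (-2)*(-10) + (-1)*(-14) = -54
Dx = 6*[4*2 - 4*(-2)] - (-2)*[11*2 - 4*(-27)] + (-1)*[11*(-2) - 4*(-27)]
  = 6*(16) - (-2)*(130) + (-1)*(86) = 270
Dy = (-3)*[11*2 - 4*(-27)] - 6*[1*2 - 4*3] + (-1)*[1*(-27) - 11*3]
  = (-3)*(130) - 6*(-10) + (-1)*(-60) = -270
Dz = (-3)*[4*(-27) - 11*(-2)] - (-2)*[1*(-27) - 11*3] + 6*[1*(-2) - 4*3]
  = (-3)*(-86) - (-2)*(-60) + 6*(-14) = 54
x = Dx/D = 270/-54 = -5, y = Dy/D = -270/-54 = 5, z = Dz/D = 54/-54 = -1
Check eq1: (-3)(-5) + (-2)(5) + (-1)(-1) = 6 = 6 ✓
Check eq2: (1)(-5) + (4)(5) + (4)(-1) = 11 = 11 ✓
Check eq3: (3)(-5) + (-2)(5) + (2)(-1) = -27 = -27 ✓

x = -5, y = 5, z = -1


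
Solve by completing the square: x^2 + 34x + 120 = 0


Start: x^2 + 34x + 120 = 0
Move constant: x^2 + 34x = -120
Half of 34 is 17, squared is 289
Add 289 to both sides: x^2 + 34x + 289 = 169
(x + 17)^2 = 169
x + 17 = ±13
x = -17 + 13 = -4 or x = -17 - 13 = -30

x = -30, x = -4


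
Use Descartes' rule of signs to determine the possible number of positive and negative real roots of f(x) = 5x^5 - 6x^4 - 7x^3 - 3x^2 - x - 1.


Descartes' rule of signs:

For positive roots, count sign changes in f(x) = 5x^5 - 6x^4 - 7x^3 - 3x^2 - x - 1:
Signs of coefficients: +, -, -, -, -, -
Number of sign changes: 1
Possible positive real roots: 1

For negative roots, examine f(-x) = -5x^5 - 6x^4 + 7x^3 - 3x^2 + x - 1:
Signs of coefficients: -, -, +, -, +, -
Number of sign changes: 4
Possible negative real roots: 4, 2, 0

Positive roots: 1; Negative roots: 4 or 2 or 0


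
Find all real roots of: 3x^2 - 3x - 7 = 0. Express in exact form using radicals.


Using the quadratic formula: x = (-b ± sqrt(b^2 - 4ac)) / (2a)
Here a = 3, b = -3, c = -7
Discriminant = b^2 - 4ac = (-3)^2 - 4(3)(-7) = 9 + 84 = 93
Since discriminant = 93 > 0, there are two real roots.
x = (3 ± sqrt(93)) / 6
Numerically: x ≈ 2.1073 or x ≈ -1.1073

x = (3 + sqrt(93)) / 6 or x = (3 - sqrt(93)) / 6


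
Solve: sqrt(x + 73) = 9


Square both sides: x + 73 = 9^2 = 81
x = 81 - 73 = 8
x = 8
Check: sqrt(1*8 + 73) = sqrt(81) = 9 ✓

x = 8


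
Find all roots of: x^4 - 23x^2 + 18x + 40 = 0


Let p(x) = x^4 - 23x^2 + 18x + 40. By the rational root theorem (leading coefficient 1), any rational root is an integer divisor of 40: try ±1, ±2, ... in turn.
Test x = 1: value = 36 ≠ 0.
Test x = -1: value = 0 ✓, so (x + 1) is a factor.
Synthetic division by (x + 1): bring down 1; 1(-1) + 0 = -1; (-1)(-1) - 23 = -22; (-22)(-1) + 18 = 40; 40(-1) + 40 = 0 → quotient x^3 - x^2 - 22x + 40, remainder 0.
Continue with the quotient x^3 - x^2 - 22x + 40 (candidates must divide 40; re-test x = -1 first in case it repeats).
Test x = -1: value = 60 ≠ 0.
Test x = 2: value = 0 ✓, so (x - 2) is a factor.
Synthetic division by (x - 2): bring down 1; 1(2) - 1 = 1; 1(2) - 22 = -20; (-20)(2) + 40 = 0 → quotient x^2 + x - 20, remainder 0.
Solve the quadratic x^2 + x - 20 = 0: discriminant = 1^2 - 4(1)(-20) = 1 + 80 = 81.
sqrt(81) = 9, so x = (-1 ± 9)/2: x = 4 or x = -5.
Collecting all roots found:

x = -5, x = -1, x = 2, x = 4


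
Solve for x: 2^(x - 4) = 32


Express both sides with the same base.
32 = 2^5
Since the bases match, equate exponents: x - 4 = 5
So x = 5 - (-4) = 9

x = 9


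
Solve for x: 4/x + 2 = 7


Subtract 2 from both sides: 4/x = 5
Multiply both sides by x: 4 = 5 * x
Divide by 5: x = 4/5

x = 4/5


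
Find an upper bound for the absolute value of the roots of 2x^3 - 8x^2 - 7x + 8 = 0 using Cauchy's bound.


Cauchy's bound: all roots r satisfy |r| <= 1 + max(|a_i/a_n|) for i = 0,...,n-1
where a_n is the leading coefficient.

Coefficients: [2, -8, -7, 8]
Leading coefficient a_n = 2
Ratios |a_i/a_n|: 4, 7/2, 4
Maximum ratio: 4
Cauchy's bound: |r| <= 1 + 4 = 5

Upper bound = 5


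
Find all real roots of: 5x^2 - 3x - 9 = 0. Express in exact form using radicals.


Using the quadratic formula: x = (-b ± sqrt(b^2 - 4ac)) / (2a)
Here a = 5, b = -3, c = -9
Discriminant = b^2 - 4ac = (-3)^2 - 4(5)(-9) = 9 + 180 = 189
Since discriminant = 189 > 0, there are two real roots.
x = (3 ± 3*sqrt(21)) / 10
Numerically: x ≈ 1.6748 or x ≈ -1.0748

x = (3 + 3*sqrt(21)) / 10 or x = (3 - 3*sqrt(21)) / 10


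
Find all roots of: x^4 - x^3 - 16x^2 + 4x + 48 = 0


Let p(x) = x^4 - x^3 - 16x^2 + 4x + 48. By the rational root theorem (leading coefficient 1), any rational root is an integer divisor of 48: try ±1, ±2, ... in turn.
Test x = 1: value = 36 ≠ 0.
Test x = -1: value = 30 ≠ 0.
Test x = 2: value = 0 ✓, so (x - 2) is a factor.
Synthetic division by (x - 2): bring down 1; 1(2) - 1 = 1; 1(2) - 16 = -14; (-14)(2) + 4 = -24; (-24)(2) + 48 = 0 → quotient x^3 + x^2 - 14x - 24, remainder 0.
Continue with the quotient x^3 + x^2 - 14x - 24 (candidates must divide 24; re-test x = 2 first in case it repeats).
Test x = 2: value = -40 ≠ 0.
Test x = -2: value = 0 ✓, so (x + 2) is a factor.
Synthetic division by (x + 2): bring down 1; 1(-2) + 1 = -1; (-1)(-2) - 14 = -12; (-12)(-2) - 24 = 0 → quotient x^2 - x - 12, remainder 0.
Solve the quadratic x^2 - x - 12 = 0: discriminant = (-1)^2 - 4(1)(-12) = 1 + 48 = 49.
sqrt(49) = 7, so x = (1 ± 7)/2: x = 4 or x = -3.
Collecting all roots found:

x = -3, x = -2, x = 2, x = 4


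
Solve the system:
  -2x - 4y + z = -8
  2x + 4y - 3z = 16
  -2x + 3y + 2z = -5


Using Cramer's rule. Expand each determinant along the first row.
D  = (-2)*[4*2 - (-3)*3] - (-4)*[2*2 - (-3)*(-2)] + 1*[2*3 - 4*(-2)]
  = (-2)*(17) - (-4)*(-2) + 1*(14) = -28
Dx = (-8)*[4*2 - (-3)*3] - (-4)*[16*2 - (-3)*(-5)] + 1*[16*3 - 4*(-5)]
  = (-8)*(17) - (-4)*(17) + 1*(68) = 0
Dy = (-2)*[16*2 - (-3)*(-5)] - (-8)*[2*2 - (-3)*(-2)] + 1*[2*(-5) - 16*(-2)]
  = (-2)*(17) - (-8)*(-2) + 1*(22) = -28
Dz = (-2)*[4*(-5) - 16*3] - (-4)*[2*(-5) - 16*(-2)] + (-8)*[2*3 - 4*(-2)]
  = (-2)*(-68) - (-4)*(22) + (-8)*(14) = 112
x = Dx/D = 0/-28 = 0, y = Dy/D = -28/-28 = 1, z = Dz/D = 112/-28 = -4
Check eq1: (-2)(0) + (-4)(1) + (1)(-4) = -8 = -8 ✓
Check eq2: (2)(0) + (4)(1) + (-3)(-4) = 16 = 16 ✓
Check eq3: (-2)(0) + (3)(1) + (2)(-4) = -5 = -5 ✓

x = 0, y = 1, z = -4


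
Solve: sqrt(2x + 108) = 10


Square both sides: 2x + 108 = 10^2 = 100
2x = 100 - 108 = -8
x = -4
Check: sqrt(2*(-4) + 108) = sqrt(100) = 10 ✓

x = -4


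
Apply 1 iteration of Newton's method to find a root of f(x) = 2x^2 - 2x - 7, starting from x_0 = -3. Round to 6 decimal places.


Newton's method: x_(n+1) = x_n - f(x_n)/f'(x_n)
f(x) = 2x^2 - 2x - 7
f'(x) = 4x - 2

Iteration 1:
  f(-3.000000) = 17.000000
  f'(-3.000000) = -14.000000
  x_1 = -3.000000 - (17.000000)/(-14.000000) = -1.785714

x_1 = -1.785714


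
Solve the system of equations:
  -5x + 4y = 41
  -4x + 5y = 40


Using Cramer's rule:
Determinant D = (-5)(5) - (-4)(4) = -25 + 16 = -9
Dx = (41)(5) - (40)(4) = 205 - 160 = 45
Dy = (-5)(40) - (-4)(41) = -200 + 164 = -36
x = Dx/D = 45/-9 = -5
y = Dy/D = -36/-9 = 4

x = -5, y = 4


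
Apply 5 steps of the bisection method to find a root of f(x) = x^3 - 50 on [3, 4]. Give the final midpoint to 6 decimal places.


f(x) = x^3 - 50
f(3) = -23 < 0
f(4) = 14 > 0

Step 1: midpoint = (3.000000 + 4.000000)/2 = 3.500000
  f(3.500000) = -7.125000
  f(mid) < 0, so root is in [3.500000, 4.000000]

Step 2: midpoint = (3.500000 + 4.000000)/2 = 3.750000
  f(3.750000) = 2.734375
  f(mid) > 0, so root is in [3.500000, 3.750000]

Step 3: midpoint = (3.500000 + 3.750000)/2 = 3.625000
  f(3.625000) = -2.365234
  f(mid) < 0, so root is in [3.625000, 3.750000]

Step 4: midpoint = (3.625000 + 3.750000)/2 = 3.687500
  f(3.687500) = 0.141357
  f(mid) > 0, so root is in [3.625000, 3.687500]

Step 5: midpoint = (3.625000 + 3.687500)/2 = 3.656250
  f(3.656250) = -1.122650
  f(mid) < 0, so root is in [3.656250, 3.687500]

midpoint = 3.656250


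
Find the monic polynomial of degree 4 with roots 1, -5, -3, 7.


A monic polynomial with roots 1, -5, -3, 7 is:
p(x) = (x - 1)(x + 5)(x + 3)(x - 7)
After multiplying by (x - 1): x - 1
After multiplying by (x + 5): x^2 + 4x - 5
After multiplying by (x + 3): x^3 + 7x^2 + 7x - 15
After multiplying by (x - 7): x^4 - 42x^2 - 64x + 105

x^4 - 42x^2 - 64x + 105


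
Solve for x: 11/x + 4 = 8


Subtract 4 from both sides: 11/x = 4
Multiply both sides by x: 11 = 4 * x
Divide by 4: x = 11/4

x = 11/4


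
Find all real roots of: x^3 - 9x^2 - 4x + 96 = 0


Let p(x) = x^3 - 9x^2 - 4x + 96. By the rational root theorem (leading coefficient 1), any rational root is an integer divisor of 96: try ±1, ±2, ... in turn.
Test x = 1: value = 84 ≠ 0.
Test x = -1: value = 90 ≠ 0.
Test x = 2: value = 60 ≠ 0.
Test x = -2: value = 60 ≠ 0.
Test x = 3: value = 30 ≠ 0.
Test x = -3: value = 0 ✓, so (x + 3) is a factor.
Synthetic division by (x + 3): bring down 1; 1(-3) - 9 = -12; (-12)(-3) - 4 = 32; 32(-3) + 96 = 0 → quotient x^2 - 12x + 32, remainder 0.
Solve the quadratic x^2 - 12x + 32 = 0: discriminant = (-12)^2 - 4(1)(32) = 144 - 128 = 16.
sqrt(16) = 4, so x = (12 ± 4)/2: x = 8 or x = 4.

x = -3, x = 4, x = 8


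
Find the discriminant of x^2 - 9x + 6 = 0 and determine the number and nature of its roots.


For ax^2 + bx + c = 0, discriminant D = b^2 - 4ac
Here a = 1, b = -9, c = 6
D = (-9)^2 - 4(1)(6) = 81 - 24 = 57

D = 57 > 0 but not a perfect square
The equation has 2 distinct real irrational roots.

Discriminant = 57, 2 distinct real irrational roots


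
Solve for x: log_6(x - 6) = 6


Convert to exponential form: x - 6 = 6^6 = 46656
x = 46656 + 6 = 46662
Check: log_6(46662 - 6) = log_6(46656) = log_6(46656) = 6 ✓

x = 46662


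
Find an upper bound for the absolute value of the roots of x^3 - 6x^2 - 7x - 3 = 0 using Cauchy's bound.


Cauchy's bound: all roots r satisfy |r| <= 1 + max(|a_i/a_n|) for i = 0,...,n-1
where a_n is the leading coefficient.

Coefficients: [1, -6, -7, -3]
Leading coefficient a_n = 1
Ratios |a_i/a_n|: 6, 7, 3
Maximum ratio: 7
Cauchy's bound: |r| <= 1 + 7 = 8

Upper bound = 8


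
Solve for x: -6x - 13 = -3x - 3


Starting with: -6x - 13 = -3x - 3
Move all x terms to left: (-6 + 3)x = -3 + 13
Simplify: -3x = 10
Divide both sides by -3: x = -10/3

x = -10/3


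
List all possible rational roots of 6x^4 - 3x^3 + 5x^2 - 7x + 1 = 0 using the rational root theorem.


Rational root theorem: possible roots are ±p/q where:
  p divides the constant term (1): p ∈ {1}
  q divides the leading coefficient (6): q ∈ {1, 2, 3, 6}

All possible rational roots: -1, -1/2, -1/3, -1/6, 1/6, 1/3, 1/2, 1

-1, -1/2, -1/3, -1/6, 1/6, 1/3, 1/2, 1


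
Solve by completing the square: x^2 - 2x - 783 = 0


Start: x^2 - 2x - 783 = 0
Move constant: x^2 - 2x = 783
Half of -2 is -1, squared is 1
Add 1 to both sides: x^2 - 2x + 1 = 784
(x - 1)^2 = 784
x - 1 = ±28
x = 1 + 28 = 29 or x = 1 - 28 = -27

x = -27, x = 29


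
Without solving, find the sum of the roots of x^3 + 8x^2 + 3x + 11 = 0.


By Vieta's formulas for x^3 + bx^2 + cx + d = 0:
  r1 + r2 + r3 = -b/a = -8
  r1*r2 + r1*r3 + r2*r3 = c/a = 3
  r1*r2*r3 = -d/a = -11


Sum = -8


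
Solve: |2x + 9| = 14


An absolute value equation |expr| = 14 gives two cases:
Case 1: 2x + 9 = 14
  2x = 5, so x = 5/2
Case 2: 2x + 9 = -14
  2x = -23, so x = -23/2

x = -23/2, x = 5/2


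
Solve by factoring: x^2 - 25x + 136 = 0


We need two numbers that multiply to 136 and add to -25.
Those numbers are -17 and -8 (since (-17) * (-8) = 136 and (-17) + (-8) = -25).
So x^2 - 25x + 136 = (x - 17)(x - 8) = 0
Setting each factor to zero: x = 17 or x = 8

x = 8, x = 17


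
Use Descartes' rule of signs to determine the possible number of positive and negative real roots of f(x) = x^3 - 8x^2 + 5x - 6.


Descartes' rule of signs:

For positive roots, count sign changes in f(x) = x^3 - 8x^2 + 5x - 6:
Signs of coefficients: +, -, +, -
Number of sign changes: 3
Possible positive real roots: 3, 1

For negative roots, examine f(-x) = -x^3 - 8x^2 - 5x - 6:
Signs of coefficients: -, -, -, -
Number of sign changes: 0
Possible negative real roots: 0

Positive roots: 3 or 1; Negative roots: 0


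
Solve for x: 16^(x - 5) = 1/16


Express both sides with the same base.
1/16 = 16^(-1)
Since the bases match, equate exponents: x - 5 = -1
So x = -1 - (-5) = 4

x = 4


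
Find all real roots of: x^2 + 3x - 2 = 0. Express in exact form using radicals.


Using the quadratic formula: x = (-b ± sqrt(b^2 - 4ac)) / (2a)
Here a = 1, b = 3, c = -2
Discriminant = b^2 - 4ac = 3^2 - 4(1)(-2) = 9 + 8 = 17
Since discriminant = 17 > 0, there are two real roots.
x = (-3 ± sqrt(17)) / 2
Numerically: x ≈ 0.5616 or x ≈ -3.5616

x = (-3 + sqrt(17)) / 2 or x = (-3 - sqrt(17)) / 2


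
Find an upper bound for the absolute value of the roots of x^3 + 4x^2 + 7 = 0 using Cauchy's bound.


Cauchy's bound: all roots r satisfy |r| <= 1 + max(|a_i/a_n|) for i = 0,...,n-1
where a_n is the leading coefficient.

Coefficients: [1, 4, 0, 7]
Leading coefficient a_n = 1
Ratios |a_i/a_n|: 4, 0, 7
Maximum ratio: 7
Cauchy's bound: |r| <= 1 + 7 = 8

Upper bound = 8


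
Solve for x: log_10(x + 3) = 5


Convert to exponential form: x + 3 = 10^5 = 100000
x = 100000 - 3 = 99997
Check: log_10(99997 + 3) = log_10(100000) = log_10(100000) = 5 ✓

x = 99997


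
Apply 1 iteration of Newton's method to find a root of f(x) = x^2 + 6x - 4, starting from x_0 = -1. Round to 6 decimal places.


Newton's method: x_(n+1) = x_n - f(x_n)/f'(x_n)
f(x) = x^2 + 6x - 4
f'(x) = 2x + 6

Iteration 1:
  f(-1.000000) = -9.000000
  f'(-1.000000) = 4.000000
  x_1 = -1.000000 - (-9.000000)/(4.000000) = 1.250000

x_1 = 1.250000


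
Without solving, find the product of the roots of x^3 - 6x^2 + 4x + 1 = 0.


By Vieta's formulas for x^3 + bx^2 + cx + d = 0:
  r1 + r2 + r3 = -b/a = 6
  r1*r2 + r1*r3 + r2*r3 = c/a = 4
  r1*r2*r3 = -d/a = -1


Product = -1


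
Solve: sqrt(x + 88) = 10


Square both sides: x + 88 = 10^2 = 100
x = 100 - 88 = 12
x = 12
Check: sqrt(1*12 + 88) = sqrt(100) = 10 ✓

x = 12


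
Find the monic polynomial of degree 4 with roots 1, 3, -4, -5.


A monic polynomial with roots 1, 3, -4, -5 is:
p(x) = (x - 1)(x - 3)(x + 4)(x + 5)
After multiplying by (x - 1): x - 1
After multiplying by (x - 3): x^2 - 4x + 3
After multiplying by (x + 4): x^3 - 13x + 12
After multiplying by (x + 5): x^4 + 5x^3 - 13x^2 - 53x + 60

x^4 + 5x^3 - 13x^2 - 53x + 60


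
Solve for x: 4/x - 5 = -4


Subtract -5 from both sides: 4/x = 1
Multiply both sides by x: 4 = 1 * x
Divide by 1: x = 4

x = 4


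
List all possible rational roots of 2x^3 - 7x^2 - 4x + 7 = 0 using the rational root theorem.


Rational root theorem: possible roots are ±p/q where:
  p divides the constant term (7): p ∈ {1, 7}
  q divides the leading coefficient (2): q ∈ {1, 2}

All possible rational roots: -7, -7/2, -1, -1/2, 1/2, 1, 7/2, 7

-7, -7/2, -1, -1/2, 1/2, 1, 7/2, 7


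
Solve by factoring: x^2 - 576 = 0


We need two numbers that multiply to -576 and add to 0.
Those numbers are 24 and -24 (since 24 * (-24) = -576 and 24 + (-24) = 0).
So x^2 - 576 = (x + 24)(x - 24) = 0
Setting each factor to zero: x = -24 or x = 24

x = -24, x = 24


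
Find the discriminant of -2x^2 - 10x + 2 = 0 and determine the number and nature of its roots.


For ax^2 + bx + c = 0, discriminant D = b^2 - 4ac
Here a = -2, b = -10, c = 2
D = (-10)^2 - 4(-2)(2) = 100 + 16 = 116

D = 116 > 0 but not a perfect square
The equation has 2 distinct real irrational roots.

Discriminant = 116, 2 distinct real irrational roots


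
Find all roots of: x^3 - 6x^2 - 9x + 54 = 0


Let p(x) = x^3 - 6x^2 - 9x + 54. By the rational root theorem (leading coefficient 1), any rational root is an integer divisor of 54: try ±1, ±2, ... in turn.
Test x = 1: value = 40 ≠ 0.
Test x = -1: value = 56 ≠ 0.
Test x = 2: value = 20 ≠ 0.
Test x = -2: value = 40 ≠ 0.
Test x = 3: value = 0 ✓, so (x - 3) is a factor.
Synthetic division by (x - 3): bring down 1; 1(3) - 6 = -3; (-3)(3) - 9 = -18; (-18)(3) + 54 = 0 → quotient x^2 - 3x - 18, remainder 0.
Solve the quadratic x^2 - 3x - 18 = 0: discriminant = (-3)^2 - 4(1)(-18) = 9 + 72 = 81.
sqrt(81) = 9, so x = (3 ± 9)/2: x = 6 or x = -3.
Collecting all roots found:

x = -3, x = 3, x = 6


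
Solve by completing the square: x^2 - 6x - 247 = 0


Start: x^2 - 6x - 247 = 0
Move constant: x^2 - 6x = 247
Half of -6 is -3, squared is 9
Add 9 to both sides: x^2 - 6x + 9 = 256
(x - 3)^2 = 256
x - 3 = ±16
x = 3 + 16 = 19 or x = 3 - 16 = -13

x = -13, x = 19


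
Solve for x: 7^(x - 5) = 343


Express both sides with the same base.
343 = 7^3
Since the bases match, equate exponents: x - 5 = 3
So x = 3 - (-5) = 8

x = 8


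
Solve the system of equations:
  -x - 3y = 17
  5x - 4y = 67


Using Cramer's rule:
Determinant D = (-1)(-4) - (5)(-3) = 4 + 15 = 19
Dx = (17)(-4) - (67)(-3) = -68 + 201 = 133
Dy = (-1)(67) - (5)(17) = -67 - 85 = -152
x = Dx/D = 133/19 = 7
y = Dy/D = -152/19 = -8

x = 7, y = -8


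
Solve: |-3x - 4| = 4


An absolute value equation |expr| = 4 gives two cases:
Case 1: -3x - 4 = 4
  -3x = 8, so x = -8/3
Case 2: -3x - 4 = -4
  -3x = 0, so x = 0

x = -8/3, x = 0


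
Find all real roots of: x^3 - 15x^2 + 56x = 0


The constant term is 0, so x = 0 is a root. Factor out x:
  x(x^2 - 15x + 56) = 0
Solve the quadratic x^2 - 15x + 56 = 0: discriminant = (-15)^2 - 4(1)(56) = 225 - 224 = 1.
sqrt(1) = 1, so x = (15 ± 1)/2: x = 8 or x = 7.

x = 0, x = 7, x = 8


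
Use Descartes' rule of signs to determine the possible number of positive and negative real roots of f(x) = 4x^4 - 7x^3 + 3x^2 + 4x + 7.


Descartes' rule of signs:

For positive roots, count sign changes in f(x) = 4x^4 - 7x^3 + 3x^2 + 4x + 7:
Signs of coefficients: +, -, +, +, +
Number of sign changes: 2
Possible positive real roots: 2, 0

For negative roots, examine f(-x) = 4x^4 + 7x^3 + 3x^2 - 4x + 7:
Signs of coefficients: +, +, +, -, +
Number of sign changes: 2
Possible negative real roots: 2, 0

Positive roots: 2 or 0; Negative roots: 2 or 0


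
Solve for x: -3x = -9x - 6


Starting with: -3x = -9x - 6
Move all x terms to left: (-3 + 9)x = -6 - 0
Simplify: 6x = -6
Divide both sides by 6: x = -1

x = -1


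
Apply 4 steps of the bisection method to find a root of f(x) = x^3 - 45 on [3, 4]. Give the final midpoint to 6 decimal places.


f(x) = x^3 - 45
f(3) = -18 < 0
f(4) = 19 > 0

Step 1: midpoint = (3.000000 + 4.000000)/2 = 3.500000
  f(3.500000) = -2.125000
  f(mid) < 0, so root is in [3.500000, 4.000000]

Step 2: midpoint = (3.500000 + 4.000000)/2 = 3.750000
  f(3.750000) = 7.734375
  f(mid) > 0, so root is in [3.500000, 3.750000]

Step 3: midpoint = (3.500000 + 3.750000)/2 = 3.625000
  f(3.625000) = 2.634766
  f(mid) > 0, so root is in [3.500000, 3.625000]

Step 4: midpoint = (3.500000 + 3.625000)/2 = 3.562500
  f(3.562500) = 0.213135
  f(mid) > 0, so root is in [3.500000, 3.562500]

midpoint = 3.562500


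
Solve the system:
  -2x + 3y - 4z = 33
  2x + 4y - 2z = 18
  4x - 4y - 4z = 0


Using Cramer's rule. Expand each determinant along the first row.
D  = (-2)*[4*(-4) - (-2)*(-4)] - 3*[2*(-4) - (-2)*4] + (-4)*[2*(-4) - 4*4]
  = (-2)*(-24) - 3*(0) + (-4)*(-24) = 144
Dx = 33*[4*(-4) - (-2)*(-4)] - 3*[18*(-4) - (-2)*0] + (-4)*[18*(-4) - 4*0]
  = 33*(-24) - 3*(-72) + (-4)*(-72) = -288
Dy = (-2)*[18*(-4) - (-2)*0] - 33*[2*(-4) - (-2)*4] + (-4)*[2*0 - 18*4]
  = (-2)*(-72) - 33*(0) + (-4)*(-72) = 432
Dz = (-2)*[4*0 - 18*(-4)] - 3*[2*0 - 18*4] + 33*[2*(-4) - 4*4]
  = (-2)*(72) - 3*(-72) + 33*(-24) = -720
x = Dx/D = -288/144 = -2, y = Dy/D = 432/144 = 3, z = Dz/D = -720/144 = -5
Check eq1: (-2)(-2) + (3)(3) + (-4)(-5) = 33 = 33 ✓
Check eq2: (2)(-2) + (4)(3) + (-2)(-5) = 18 = 18 ✓
Check eq3: (4)(-2) + (-4)(3) + (-4)(-5) = 0 = 0 ✓

x = -2, y = 3, z = -5


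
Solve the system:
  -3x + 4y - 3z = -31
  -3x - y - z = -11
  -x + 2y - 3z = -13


Using Cramer's rule. Expand each determinant along the first row.
D  = (-3)*[(-1)*(-3) - (-1)*2] - 4*[(-3)*(-3) - (-1)*(-1)] + (-3)*[(-3)*2 - (-1)*(-1)]
  = (-3)*(5) - 4*(8) + (-3)*(-7) = -26
Dx = (-31)*[(-1)*(-3) - (-1)*2] - 4*[(-11)*(-3) - (-1)*(-13)] + (-3)*[(-11)*2 - (-1)*(-13)]
  = (-31)*(5) - 4*(20) + (-3)*(-35) = -130
Dy = (-3)*[(-11)*(-3) - (-1)*(-13)] - (-31)*[(-3)*(-3) - (-1)*(-1)] + (-3)*[(-3)*(-13) - (-11)*(-1)]
  = (-3)*(20) - (-31)*(8) + (-3)*(28) = 104
Dz = (-3)*[(-1)*(-13) - (-11)*2] - 4*[(-3)*(-13) - (-11)*(-1)] + (-31)*[(-3)*2 - (-1)*(-1)]
  = (-3)*(35) - 4*(28) + (-31)*(-7) = 0
x = Dx/D = -130/-26 = 5, y = Dy/D = 104/-26 = -4, z = Dz/D = 0/-26 = 0
Check eq1: (-3)(5) + (4)(-4) + (-3)(0) = -31 = -31 ✓
Check eq2: (-3)(5) + (-1)(-4) + (-1)(0) = -11 = -11 ✓
Check eq3: (-1)(5) + (2)(-4) + (-3)(0) = -13 = -13 ✓

x = 5, y = -4, z = 0


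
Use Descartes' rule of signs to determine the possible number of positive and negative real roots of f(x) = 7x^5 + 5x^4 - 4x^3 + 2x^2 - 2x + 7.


Descartes' rule of signs:

For positive roots, count sign changes in f(x) = 7x^5 + 5x^4 - 4x^3 + 2x^2 - 2x + 7:
Signs of coefficients: +, +, -, +, -, +
Number of sign changes: 4
Possible positive real roots: 4, 2, 0

For negative roots, examine f(-x) = -7x^5 + 5x^4 + 4x^3 + 2x^2 + 2x + 7:
Signs of coefficients: -, +, +, +, +, +
Number of sign changes: 1
Possible negative real roots: 1

Positive roots: 4 or 2 or 0; Negative roots: 1


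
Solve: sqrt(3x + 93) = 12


Square both sides: 3x + 93 = 12^2 = 144
3x = 144 - 93 = 51
x = 17
Check: sqrt(3*17 + 93) = sqrt(144) = 12 ✓

x = 17


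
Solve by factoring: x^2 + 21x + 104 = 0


We need two numbers that multiply to 104 and add to 21.
Those numbers are 8 and 13 (since 8 * 13 = 104 and 8 + 13 = 21).
So x^2 + 21x + 104 = (x + 8)(x + 13) = 0
Setting each factor to zero: x = -8 or x = -13

x = -13, x = -8


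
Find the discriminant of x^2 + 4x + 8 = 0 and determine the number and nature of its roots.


For ax^2 + bx + c = 0, discriminant D = b^2 - 4ac
Here a = 1, b = 4, c = 8
D = (4)^2 - 4(1)(8) = 16 - 32 = -16

D = -16 < 0
The equation has no real roots (2 complex conjugate roots).

Discriminant = -16, no real roots (2 complex conjugate roots)


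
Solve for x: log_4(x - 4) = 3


Convert to exponential form: x - 4 = 4^3 = 64
x = 64 + 4 = 68
Check: log_4(68 - 4) = log_4(64) = log_4(64) = 3 ✓

x = 68


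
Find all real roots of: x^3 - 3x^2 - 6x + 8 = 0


Let p(x) = x^3 - 3x^2 - 6x + 8. By the rational root theorem (leading coefficient 1), any rational root is an integer divisor of 8: try ±1, ±2, ... in turn.
Test x = 1: value = 0 ✓, so (x - 1) is a factor.
Synthetic division by (x - 1): bring down 1; 1(1) - 3 = -2; (-2)(1) - 6 = -8; (-8)(1) + 8 = 0 → quotient x^2 - 2x - 8, remainder 0.
Solve the quadratic x^2 - 2x - 8 = 0: discriminant = (-2)^2 - 4(1)(-8) = 4 + 32 = 36.
sqrt(36) = 6, so x = (2 ± 6)/2: x = 4 or x = -2.

x = -2, x = 1, x = 4


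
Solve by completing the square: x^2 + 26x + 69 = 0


Start: x^2 + 26x + 69 = 0
Move constant: x^2 + 26x = -69
Half of 26 is 13, squared is 169
Add 169 to both sides: x^2 + 26x + 169 = 100
(x + 13)^2 = 100
x + 13 = ±10
x = -13 + 10 = -3 or x = -13 - 10 = -23

x = -23, x = -3


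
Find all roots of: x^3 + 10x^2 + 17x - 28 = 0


Let p(x) = x^3 + 10x^2 + 17x - 28. By the rational root theorem (leading coefficient 1), any rational root is an integer divisor of 28: try ±1, ±2, ... in turn.
Test x = 1: value = 0 ✓, so (x - 1) is a factor.
Synthetic division by (x - 1): bring down 1; 1(1) + 10 = 11; 11(1) + 17 = 28; 28(1) - 28 = 0 → quotient x^2 + 11x + 28, remainder 0.
Solve the quadratic x^2 + 11x + 28 = 0: discriminant = 11^2 - 4(1)(28) = 121 - 112 = 9.
sqrt(9) = 3, so x = (-11 ± 3)/2: x = -4 or x = -7.
Collecting all roots found:

x = -7, x = -4, x = 1


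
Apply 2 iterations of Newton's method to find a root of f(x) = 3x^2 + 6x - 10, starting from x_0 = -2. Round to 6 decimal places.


Newton's method: x_(n+1) = x_n - f(x_n)/f'(x_n)
f(x) = 3x^2 + 6x - 10
f'(x) = 6x + 6

Iteration 1:
  f(-2.000000) = -10.000000
  f'(-2.000000) = -6.000000
  x_1 = -2.000000 - (-10.000000)/(-6.000000) = -3.666667

Iteration 2:
  f(-3.666667) = 8.333333
  f'(-3.666667) = -16.000000
  x_2 = -3.666667 - (8.333333)/(-16.000000) = -3.145833

x_2 = -3.145833


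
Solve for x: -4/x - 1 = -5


Subtract -1 from both sides: -4/x = -4
Multiply both sides by x: -4 = -4 * x
Divide by -4: x = 1

x = 1


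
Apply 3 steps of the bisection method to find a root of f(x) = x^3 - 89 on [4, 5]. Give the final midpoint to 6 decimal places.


f(x) = x^3 - 89
f(4) = -25 < 0
f(5) = 36 > 0

Step 1: midpoint = (4.000000 + 5.000000)/2 = 4.500000
  f(4.500000) = 2.125000
  f(mid) > 0, so root is in [4.000000, 4.500000]

Step 2: midpoint = (4.000000 + 4.500000)/2 = 4.250000
  f(4.250000) = -12.234375
  f(mid) < 0, so root is in [4.250000, 4.500000]

Step 3: midpoint = (4.250000 + 4.500000)/2 = 4.375000
  f(4.375000) = -5.259766
  f(mid) < 0, so root is in [4.375000, 4.500000]

midpoint = 4.375000


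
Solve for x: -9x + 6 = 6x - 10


Starting with: -9x + 6 = 6x - 10
Move all x terms to left: (-9 - 6)x = -10 - 6
Simplify: -15x = -16
Divide both sides by -15: x = 16/15

x = 16/15


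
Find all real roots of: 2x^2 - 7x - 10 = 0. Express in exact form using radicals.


Using the quadratic formula: x = (-b ± sqrt(b^2 - 4ac)) / (2a)
Here a = 2, b = -7, c = -10
Discriminant = b^2 - 4ac = (-7)^2 - 4(2)(-10) = 49 + 80 = 129
Since discriminant = 129 > 0, there are two real roots.
x = (7 ± sqrt(129)) / 4
Numerically: x ≈ 4.5895 or x ≈ -1.0895

x = (7 + sqrt(129)) / 4 or x = (7 - sqrt(129)) / 4


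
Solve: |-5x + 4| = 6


An absolute value equation |expr| = 6 gives two cases:
Case 1: -5x + 4 = 6
  -5x = 2, so x = -2/5
Case 2: -5x + 4 = -6
  -5x = -10, so x = 2

x = -2/5, x = 2


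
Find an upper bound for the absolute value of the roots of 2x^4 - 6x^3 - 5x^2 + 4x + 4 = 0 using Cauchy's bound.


Cauchy's bound: all roots r satisfy |r| <= 1 + max(|a_i/a_n|) for i = 0,...,n-1
where a_n is the leading coefficient.

Coefficients: [2, -6, -5, 4, 4]
Leading coefficient a_n = 2
Ratios |a_i/a_n|: 3, 5/2, 2, 2
Maximum ratio: 3
Cauchy's bound: |r| <= 1 + 3 = 4

Upper bound = 4


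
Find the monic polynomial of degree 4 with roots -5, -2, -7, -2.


A monic polynomial with roots -5, -2, -7, -2 is:
p(x) = (x + 5)(x + 2)(x + 7)(x + 2)
After multiplying by (x + 5): x + 5
After multiplying by (x + 2): x^2 + 7x + 10
After multiplying by (x + 7): x^3 + 14x^2 + 59x + 70
After multiplying by (x + 2): x^4 + 16x^3 + 87x^2 + 188x + 140

x^4 + 16x^3 + 87x^2 + 188x + 140


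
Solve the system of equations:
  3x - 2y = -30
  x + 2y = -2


Using Cramer's rule:
Determinant D = (3)(2) - (1)(-2) = 6 + 2 = 8
Dx = (-30)(2) - (-2)(-2) = -60 - 4 = -64
Dy = (3)(-2) - (1)(-30) = -6 + 30 = 24
x = Dx/D = -64/8 = -8
y = Dy/D = 24/8 = 3

x = -8, y = 3


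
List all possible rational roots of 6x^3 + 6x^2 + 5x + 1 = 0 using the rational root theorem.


Rational root theorem: possible roots are ±p/q where:
  p divides the constant term (1): p ∈ {1}
  q divides the leading coefficient (6): q ∈ {1, 2, 3, 6}

All possible rational roots: -1, -1/2, -1/3, -1/6, 1/6, 1/3, 1/2, 1

-1, -1/2, -1/3, -1/6, 1/6, 1/3, 1/2, 1


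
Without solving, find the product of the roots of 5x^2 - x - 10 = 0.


By Vieta's formulas for ax^2 + bx + c = 0:
  Sum of roots = -b/a
  Product of roots = c/a

Here a = 5, b = -1, c = -10
Sum = -(-1)/5 = 1/5
Product = -10/5 = -2

Product = -2


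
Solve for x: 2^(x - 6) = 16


Express both sides with the same base.
16 = 2^4
Since the bases match, equate exponents: x - 6 = 4
So x = 4 - (-6) = 10

x = 10


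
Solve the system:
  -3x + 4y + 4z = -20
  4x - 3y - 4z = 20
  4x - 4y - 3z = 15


Using Cramer's rule. Expand each determinant along the first row.
D  = (-3)*[(-3)*(-3) - (-4)*(-4)] - 4*[4*(-3) - (-4)*4] + 4*[4*(-4) - (-3)*4]
  = (-3)*(-7) - 4*(4) + 4*(-4) = -11
Dx = (-20)*[(-3)*(-3) - (-4)*(-4)] - 4*[20*(-3) - (-4)*15] + 4*[20*(-4) - (-3)*15]
  = (-20)*(-7) - 4*(0) + 4*(-35) = 0
Dy = (-3)*[20*(-3) - (-4)*15] - (-20)*[4*(-3) - (-4)*4] + 4*[4*15 - 20*4]
  = (-3)*(0) - (-20)*(4) + 4*(-20) = 0
Dz = (-3)*[(-3)*15 - 20*(-4)] - 4*[4*15 - 20*4] + (-20)*[4*(-4) - (-3)*4]
  = (-3)*(35) - 4*(-20) + (-20)*(-4) = 55
x = Dx/D = 0/-11 = 0, y = Dy/D = 0/-11 = 0, z = Dz/D = 55/-11 = -5
Check eq1: (-3)(0) + (4)(0) + (4)(-5) = -20 = -20 ✓
Check eq2: (4)(0) + (-3)(0) + (-4)(-5) = 20 = 20 ✓
Check eq3: (4)(0) + (-4)(0) + (-3)(-5) = 15 = 15 ✓

x = 0, y = 0, z = -5


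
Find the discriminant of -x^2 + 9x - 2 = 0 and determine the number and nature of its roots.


For ax^2 + bx + c = 0, discriminant D = b^2 - 4ac
Here a = -1, b = 9, c = -2
D = (9)^2 - 4(-1)(-2) = 81 - 8 = 73

D = 73 > 0 but not a perfect square
The equation has 2 distinct real irrational roots.

Discriminant = 73, 2 distinct real irrational roots


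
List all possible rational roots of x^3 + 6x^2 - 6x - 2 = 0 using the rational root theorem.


Rational root theorem: possible roots are ±p/q where:
  p divides the constant term (-2): p ∈ {1, 2}
  q divides the leading coefficient (1): q ∈ {1}

All possible rational roots: -2, -1, 1, 2

-2, -1, 1, 2


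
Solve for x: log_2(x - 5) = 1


Convert to exponential form: x - 5 = 2^1 = 2
x = 2 + 5 = 7
Check: log_2(7 - 5) = log_2(2) = log_2(2) = 1 ✓

x = 7


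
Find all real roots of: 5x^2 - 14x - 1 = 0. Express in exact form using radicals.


Using the quadratic formula: x = (-b ± sqrt(b^2 - 4ac)) / (2a)
Here a = 5, b = -14, c = -1
Discriminant = b^2 - 4ac = (-14)^2 - 4(5)(-1) = 196 + 20 = 216
Since discriminant = 216 > 0, there are two real roots.
x = (14 ± 6*sqrt(6)) / 10
Simplifying: x = (7 ± 3*sqrt(6)) / 5
Numerically: x ≈ 2.8697 or x ≈ -0.0697

x = (7 + 3*sqrt(6)) / 5 or x = (7 - 3*sqrt(6)) / 5


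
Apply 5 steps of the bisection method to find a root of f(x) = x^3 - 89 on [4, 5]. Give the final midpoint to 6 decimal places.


f(x) = x^3 - 89
f(4) = -25 < 0
f(5) = 36 > 0

Step 1: midpoint = (4.000000 + 5.000000)/2 = 4.500000
  f(4.500000) = 2.125000
  f(mid) > 0, so root is in [4.000000, 4.500000]

Step 2: midpoint = (4.000000 + 4.500000)/2 = 4.250000
  f(4.250000) = -12.234375
  f(mid) < 0, so root is in [4.250000, 4.500000]

Step 3: midpoint = (4.250000 + 4.500000)/2 = 4.375000
  f(4.375000) = -5.259766
  f(mid) < 0, so root is in [4.375000, 4.500000]

Step 4: midpoint = (4.375000 + 4.500000)/2 = 4.437500
  f(4.437500) = -1.619385
  f(mid) < 0, so root is in [4.437500, 4.500000]

Step 5: midpoint = (4.437500 + 4.500000)/2 = 4.468750
  f(4.468750) = 0.239716
  f(mid) > 0, so root is in [4.437500, 4.468750]

midpoint = 4.468750


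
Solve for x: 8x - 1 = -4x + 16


Starting with: 8x - 1 = -4x + 16
Move all x terms to left: (8 + 4)x = 16 + 1
Simplify: 12x = 17
Divide both sides by 12: x = 17/12

x = 17/12


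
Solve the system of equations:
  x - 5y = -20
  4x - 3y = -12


Using Cramer's rule:
Determinant D = (1)(-3) - (4)(-5) = -3 + 20 = 17
Dx = (-20)(-3) - (-12)(-5) = 60 - 60 = 0
Dy = (1)(-12) - (4)(-20) = -12 + 80 = 68
x = Dx/D = 0/17 = 0
y = Dy/D = 68/17 = 4

x = 0, y = 4


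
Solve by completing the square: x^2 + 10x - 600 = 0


Start: x^2 + 10x - 600 = 0
Move constant: x^2 + 10x = 600
Half of 10 is 5, squared is 25
Add 25 to both sides: x^2 + 10x + 25 = 625
(x + 5)^2 = 625
x + 5 = ±25
x = -5 + 25 = 20 or x = -5 - 25 = -30

x = -30, x = 20


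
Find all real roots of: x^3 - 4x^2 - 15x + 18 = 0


Let p(x) = x^3 - 4x^2 - 15x + 18. By the rational root theorem (leading coefficient 1), any rational root is an integer divisor of 18: try ±1, ±2, ... in turn.
Test x = 1: value = 0 ✓, so (x - 1) is a factor.
Synthetic division by (x - 1): bring down 1; 1(1) - 4 = -3; (-3)(1) - 15 = -18; (-18)(1) + 18 = 0 → quotient x^2 - 3x - 18, remainder 0.
Solve the quadratic x^2 - 3x - 18 = 0: discriminant = (-3)^2 - 4(1)(-18) = 9 + 72 = 81.
sqrt(81) = 9, so x = (3 ± 9)/2: x = 6 or x = -3.

x = -3, x = 1, x = 6


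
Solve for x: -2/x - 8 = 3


Subtract -8 from both sides: -2/x = 11
Multiply both sides by x: -2 = 11 * x
Divide by 11: x = -2/11

x = -2/11


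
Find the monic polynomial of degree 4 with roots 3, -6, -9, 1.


A monic polynomial with roots 3, -6, -9, 1 is:
p(x) = (x - 3)(x + 6)(x + 9)(x - 1)
After multiplying by (x - 3): x - 3
After multiplying by (x + 6): x^2 + 3x - 18
After multiplying by (x + 9): x^3 + 12x^2 + 9x - 162
After multiplying by (x - 1): x^4 + 11x^3 - 3x^2 - 171x + 162

x^4 + 11x^3 - 3x^2 - 171x + 162


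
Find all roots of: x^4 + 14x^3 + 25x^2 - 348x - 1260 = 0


Let p(x) = x^4 + 14x^3 + 25x^2 - 348x - 1260. By the rational root theorem (leading coefficient 1), any rational root is an integer divisor of 1260: try ±1, ±2, ... in turn.
Test x = 1: value = -1568 ≠ 0.
Test x = -1: value = -900 ≠ 0.
Test x = 2: value = -1728 ≠ 0.
Test x = -2: value = -560 ≠ 0.
Test x = 3: value = -1620 ≠ 0.
Test x = -3: value = -288 ≠ 0.
Test x = 4: value = -1100 ≠ 0.
Test x = -4: value = -108 ≠ 0.
Test x = 5: value = 0 ✓, so (x - 5) is a factor.
Synthetic division by (x - 5): bring down 1; 1(5) + 14 = 19; 19(5) + 25 = 120; 120(5) - 348 = 252; 252(5) - 1260 = 0 → quotient x^3 + 19x^2 + 120x + 252, remainder 0.
Continue with the quotient x^3 + 19x^2 + 120x + 252 (candidates must divide 252).
Test x = 6: value = 1872 ≠ 0.
Test x = -6: value = 0 ✓, so (x + 6) is a factor.
Synthetic division by (x + 6): bring down 1; 1(-6) + 19 = 13; 13(-6) + 120 = 42; 42(-6) + 252 = 0 → quotient x^2 + 13x + 42, remainder 0.
Solve the quadratic x^2 + 13x + 42 = 0: discriminant = 13^2 - 4(1)(42) = 169 - 168 = 1.
sqrt(1) = 1, so x = (-13 ± 1)/2: x = -6 or x = -7.
Collecting all roots found:

x = -7, x = -6 (multiplicity 2), x = 5


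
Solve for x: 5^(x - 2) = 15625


Express both sides with the same base.
15625 = 5^6
Since the bases match, equate exponents: x - 2 = 6
So x = 6 - (-2) = 8

x = 8


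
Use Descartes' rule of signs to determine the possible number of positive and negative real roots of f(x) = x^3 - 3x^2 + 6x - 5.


Descartes' rule of signs:

For positive roots, count sign changes in f(x) = x^3 - 3x^2 + 6x - 5:
Signs of coefficients: +, -, +, -
Number of sign changes: 3
Possible positive real roots: 3, 1

For negative roots, examine f(-x) = -x^3 - 3x^2 - 6x - 5:
Signs of coefficients: -, -, -, -
Number of sign changes: 0
Possible negative real roots: 0

Positive roots: 3 or 1; Negative roots: 0


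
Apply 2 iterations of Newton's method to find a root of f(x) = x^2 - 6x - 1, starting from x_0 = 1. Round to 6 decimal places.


Newton's method: x_(n+1) = x_n - f(x_n)/f'(x_n)
f(x) = x^2 - 6x - 1
f'(x) = 2x - 6

Iteration 1:
  f(1.000000) = -6.000000
  f'(1.000000) = -4.000000
  x_1 = 1.000000 - (-6.000000)/(-4.000000) = -0.500000

Iteration 2:
  f(-0.500000) = 2.250000
  f'(-0.500000) = -7.000000
  x_2 = -0.500000 - (2.250000)/(-7.000000) = -0.178571

x_2 = -0.178571


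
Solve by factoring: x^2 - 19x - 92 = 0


We need two numbers that multiply to -92 and add to -19.
Those numbers are -23 and 4 (since (-23) * 4 = -92 and (-23) + 4 = -19).
So x^2 - 19x - 92 = (x - 23)(x + 4) = 0
Setting each factor to zero: x = 23 or x = -4

x = -4, x = 23


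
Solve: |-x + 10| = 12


An absolute value equation |expr| = 12 gives two cases:
Case 1: -x + 10 = 12
  -x = 2, so x = -2
Case 2: -x + 10 = -12
  -x = -22, so x = 22

x = -2, x = 22


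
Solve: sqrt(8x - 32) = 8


Square both sides: 8x - 32 = 8^2 = 64
8x = 64 + 32 = 96
x = 12
Check: sqrt(8*12 - 32) = sqrt(64) = 8 ✓

x = 12


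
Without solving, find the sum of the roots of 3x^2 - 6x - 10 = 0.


By Vieta's formulas for ax^2 + bx + c = 0:
  Sum of roots = -b/a
  Product of roots = c/a

Here a = 3, b = -6, c = -10
Sum = -(-6)/3 = 2
Product = -10/3 = -10/3

Sum = 2


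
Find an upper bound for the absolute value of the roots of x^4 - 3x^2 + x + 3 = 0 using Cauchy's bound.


Cauchy's bound: all roots r satisfy |r| <= 1 + max(|a_i/a_n|) for i = 0,...,n-1
where a_n is the leading coefficient.

Coefficients: [1, 0, -3, 1, 3]
Leading coefficient a_n = 1
Ratios |a_i/a_n|: 0, 3, 1, 3
Maximum ratio: 3
Cauchy's bound: |r| <= 1 + 3 = 4

Upper bound = 4


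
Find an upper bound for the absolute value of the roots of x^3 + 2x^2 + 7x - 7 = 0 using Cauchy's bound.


Cauchy's bound: all roots r satisfy |r| <= 1 + max(|a_i/a_n|) for i = 0,...,n-1
where a_n is the leading coefficient.

Coefficients: [1, 2, 7, -7]
Leading coefficient a_n = 1
Ratios |a_i/a_n|: 2, 7, 7
Maximum ratio: 7
Cauchy's bound: |r| <= 1 + 7 = 8

Upper bound = 8


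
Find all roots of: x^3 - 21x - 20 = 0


Let p(x) = x^3 - 21x - 20. By the rational root theorem (leading coefficient 1), any rational root is an integer divisor of 20: try ±1, ±2, ... in turn.
Test x = 1: value = -40 ≠ 0.
Test x = -1: value = 0 ✓, so (x + 1) is a factor.
Synthetic division by (x + 1): bring down 1; 1(-1) + 0 = -1; (-1)(-1) - 21 = -20; (-20)(-1) - 20 = 0 → quotient x^2 - x - 20, remainder 0.
Solve the quadratic x^2 - x - 20 = 0: discriminant = (-1)^2 - 4(1)(-20) = 1 + 80 = 81.
sqrt(81) = 9, so x = (1 ± 9)/2: x = 5 or x = -4.
Collecting all roots found:

x = -4, x = -1, x = 5


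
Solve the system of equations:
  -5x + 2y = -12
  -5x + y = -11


Using Cramer's rule:
Determinant D = (-5)(1) - (-5)(2) = -5 + 10 = 5
Dx = (-12)(1) - (-11)(2) = -12 + 22 = 10
Dy = (-5)(-11) - (-5)(-12) = 55 - 60 = -5
x = Dx/D = 10/5 = 2
y = Dy/D = -5/5 = -1

x = 2, y = -1


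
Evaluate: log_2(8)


We need the exponent such that 2^? = 8
2^3 = 8
Therefore log_2(8) = 3

3


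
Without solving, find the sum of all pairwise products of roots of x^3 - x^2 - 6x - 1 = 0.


By Vieta's formulas for x^3 + bx^2 + cx + d = 0:
  r1 + r2 + r3 = -b/a = 1
  r1*r2 + r1*r3 + r2*r3 = c/a = -6
  r1*r2*r3 = -d/a = 1


Sum of pairwise products = -6


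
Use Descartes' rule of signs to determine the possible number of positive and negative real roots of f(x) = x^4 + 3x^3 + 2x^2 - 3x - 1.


Descartes' rule of signs:

For positive roots, count sign changes in f(x) = x^4 + 3x^3 + 2x^2 - 3x - 1:
Signs of coefficients: +, +, +, -, -
Number of sign changes: 1
Possible positive real roots: 1

For negative roots, examine f(-x) = x^4 - 3x^3 + 2x^2 + 3x - 1:
Signs of coefficients: +, -, +, +, -
Number of sign changes: 3
Possible negative real roots: 3, 1

Positive roots: 1; Negative roots: 3 or 1


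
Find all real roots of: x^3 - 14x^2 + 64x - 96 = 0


Let p(x) = x^3 - 14x^2 + 64x - 96. By the rational root theorem (leading coefficient 1), any rational root is an integer divisor of 96: try ±1, ±2, ... in turn.
Test x = 1: value = -45 ≠ 0.
Test x = -1: value = -175 ≠ 0.
Test x = 2: value = -16 ≠ 0.
Test x = -2: value = -288 ≠ 0.
Test x = 3: value = -3 ≠ 0.
Test x = -3: value = -441 ≠ 0.
Test x = 4: value = 0 ✓, so (x - 4) is a factor.
Synthetic division by (x - 4): bring down 1; 1(4) - 14 = -10; (-10)(4) + 64 = 24; 24(4) - 96 = 0 → quotient x^2 - 10x + 24, remainder 0.
Solve the quadratic x^2 - 10x + 24 = 0: discriminant = (-10)^2 - 4(1)(24) = 100 - 96 = 4.
sqrt(4) = 2, so x = (10 ± 2)/2: x = 6 or x = 4.

x = 4 (multiplicity 2), x = 6
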